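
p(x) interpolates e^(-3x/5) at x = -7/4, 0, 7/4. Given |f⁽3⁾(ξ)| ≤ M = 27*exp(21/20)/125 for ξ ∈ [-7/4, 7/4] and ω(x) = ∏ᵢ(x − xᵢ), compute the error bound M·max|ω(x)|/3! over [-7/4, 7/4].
343*sqrt(3)*exp(21/20)/8000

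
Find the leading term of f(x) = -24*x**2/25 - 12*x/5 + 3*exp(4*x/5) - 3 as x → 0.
32*x**3/125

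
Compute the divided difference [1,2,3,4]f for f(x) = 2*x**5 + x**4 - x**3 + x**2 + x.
139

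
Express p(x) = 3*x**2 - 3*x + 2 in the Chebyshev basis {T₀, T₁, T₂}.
(7/2)T₀ + (-3)T₁ + (3/2)T₂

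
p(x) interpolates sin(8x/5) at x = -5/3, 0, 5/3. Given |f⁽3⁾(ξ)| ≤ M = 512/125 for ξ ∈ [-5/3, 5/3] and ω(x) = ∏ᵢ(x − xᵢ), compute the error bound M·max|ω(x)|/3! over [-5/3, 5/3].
512*sqrt(3)/729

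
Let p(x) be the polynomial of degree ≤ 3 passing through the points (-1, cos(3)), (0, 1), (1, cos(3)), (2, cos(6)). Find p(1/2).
cos(3)/2 - cos(6)/16 + 9/16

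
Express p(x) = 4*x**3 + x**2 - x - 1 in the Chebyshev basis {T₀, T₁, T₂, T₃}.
(-1/2)T₀ + (2)T₁ + (1/2)T₂ + T₃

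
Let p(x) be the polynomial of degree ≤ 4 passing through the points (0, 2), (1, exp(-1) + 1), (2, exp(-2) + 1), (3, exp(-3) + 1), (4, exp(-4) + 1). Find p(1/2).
(-70*exp(2) - 5 + 28*e + 140*exp(3) + 163*exp(4))*exp(-4)/128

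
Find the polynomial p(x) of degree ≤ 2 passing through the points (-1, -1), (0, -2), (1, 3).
3*x**2 + 2*x - 2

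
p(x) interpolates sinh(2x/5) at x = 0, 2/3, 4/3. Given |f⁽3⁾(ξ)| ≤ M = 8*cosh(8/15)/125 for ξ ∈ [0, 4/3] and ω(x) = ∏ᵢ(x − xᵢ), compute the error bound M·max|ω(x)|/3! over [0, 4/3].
64*sqrt(3)*cosh(8/15)/91125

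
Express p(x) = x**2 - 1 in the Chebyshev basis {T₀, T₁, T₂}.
(-1/2)T₀ + (1/2)T₂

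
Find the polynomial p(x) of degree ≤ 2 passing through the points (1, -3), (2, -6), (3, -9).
-3*x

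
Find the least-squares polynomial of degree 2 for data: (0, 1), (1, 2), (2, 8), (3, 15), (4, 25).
5/7 + (47/70)x + (19/14)x²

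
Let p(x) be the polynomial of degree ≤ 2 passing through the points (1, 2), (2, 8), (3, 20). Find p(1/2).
5/4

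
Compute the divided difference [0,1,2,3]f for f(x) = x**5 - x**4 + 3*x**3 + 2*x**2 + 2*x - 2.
22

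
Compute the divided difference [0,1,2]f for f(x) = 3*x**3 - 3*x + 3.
9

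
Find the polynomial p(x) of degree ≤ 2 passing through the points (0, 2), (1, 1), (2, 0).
2 - x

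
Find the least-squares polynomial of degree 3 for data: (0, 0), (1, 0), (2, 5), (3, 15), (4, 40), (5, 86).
-17/63 + (430/189)x + (-265/126)x² + (55/54)x³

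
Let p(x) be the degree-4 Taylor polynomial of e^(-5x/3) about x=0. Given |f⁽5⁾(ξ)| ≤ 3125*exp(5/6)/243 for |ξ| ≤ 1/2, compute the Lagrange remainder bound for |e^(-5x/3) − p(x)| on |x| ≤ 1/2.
625*exp(5/6)/186624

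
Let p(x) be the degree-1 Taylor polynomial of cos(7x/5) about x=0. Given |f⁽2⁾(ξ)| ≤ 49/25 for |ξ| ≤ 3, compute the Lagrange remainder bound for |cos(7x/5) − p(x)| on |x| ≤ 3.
441/50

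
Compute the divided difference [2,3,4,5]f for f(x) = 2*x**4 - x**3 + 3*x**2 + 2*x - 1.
27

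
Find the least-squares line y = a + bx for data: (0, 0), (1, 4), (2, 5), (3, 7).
a = 7/10, b = 11/5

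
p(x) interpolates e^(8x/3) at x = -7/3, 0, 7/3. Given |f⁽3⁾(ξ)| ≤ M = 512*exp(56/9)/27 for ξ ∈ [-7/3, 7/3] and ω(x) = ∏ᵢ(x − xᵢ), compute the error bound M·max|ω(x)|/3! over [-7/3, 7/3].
175616*sqrt(3)*exp(56/9)/19683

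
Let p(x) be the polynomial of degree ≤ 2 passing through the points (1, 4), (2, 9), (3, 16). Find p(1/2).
9/4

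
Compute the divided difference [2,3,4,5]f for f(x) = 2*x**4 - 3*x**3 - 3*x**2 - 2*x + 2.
25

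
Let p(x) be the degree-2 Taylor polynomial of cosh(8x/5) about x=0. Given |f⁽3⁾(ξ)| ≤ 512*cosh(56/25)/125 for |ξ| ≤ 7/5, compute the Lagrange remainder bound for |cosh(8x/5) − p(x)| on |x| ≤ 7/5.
87808*cosh(56/25)/46875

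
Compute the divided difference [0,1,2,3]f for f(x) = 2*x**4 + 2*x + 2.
12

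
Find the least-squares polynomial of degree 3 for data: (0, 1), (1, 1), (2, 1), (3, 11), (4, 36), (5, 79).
53/42 + (-95/252)x + (-5/3)x² + (35/36)x³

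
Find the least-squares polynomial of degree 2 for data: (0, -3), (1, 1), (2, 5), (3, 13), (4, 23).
-19/7 + (64/35)x + (8/7)x²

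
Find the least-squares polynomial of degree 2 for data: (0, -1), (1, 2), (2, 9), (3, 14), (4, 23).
-41/35 + (22/7)x + (5/7)x²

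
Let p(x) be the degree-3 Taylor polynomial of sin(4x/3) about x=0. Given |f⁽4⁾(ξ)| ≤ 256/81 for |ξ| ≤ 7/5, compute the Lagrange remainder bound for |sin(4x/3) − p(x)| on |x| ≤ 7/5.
76832/151875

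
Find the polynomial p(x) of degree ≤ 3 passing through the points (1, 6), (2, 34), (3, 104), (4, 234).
3*x**3 + 3*x**2 - 2*x + 2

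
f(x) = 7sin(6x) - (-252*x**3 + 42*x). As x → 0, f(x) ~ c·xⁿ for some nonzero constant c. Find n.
5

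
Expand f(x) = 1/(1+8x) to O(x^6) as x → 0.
1 - 8*x + 64*x**2 - 512*x**3 + 4096*x**4 - 32768*x**5 + O(x**6)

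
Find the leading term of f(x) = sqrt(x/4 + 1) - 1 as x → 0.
x/8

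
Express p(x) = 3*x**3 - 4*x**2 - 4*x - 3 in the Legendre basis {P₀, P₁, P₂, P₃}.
(-13/3)P₀ + (-11/5)P₁ + (-8/3)P₂ + (6/5)P₃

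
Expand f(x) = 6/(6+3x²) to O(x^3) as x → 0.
1 - x**2/2 + O(x**3)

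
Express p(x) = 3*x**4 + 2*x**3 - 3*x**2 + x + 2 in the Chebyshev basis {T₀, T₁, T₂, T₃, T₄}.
(13/8)T₀ + (5/2)T₁ + (1/2)T₃ + (3/8)T₄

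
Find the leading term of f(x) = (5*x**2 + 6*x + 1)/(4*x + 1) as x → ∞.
5*x/4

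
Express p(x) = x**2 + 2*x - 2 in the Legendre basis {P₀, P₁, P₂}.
(-5/3)P₀ + (2)P₁ + (2/3)P₂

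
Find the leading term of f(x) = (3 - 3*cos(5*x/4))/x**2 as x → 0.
75/32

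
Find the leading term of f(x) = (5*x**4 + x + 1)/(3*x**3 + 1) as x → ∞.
5*x/3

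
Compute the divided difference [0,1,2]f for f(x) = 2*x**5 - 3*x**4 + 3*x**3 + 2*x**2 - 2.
20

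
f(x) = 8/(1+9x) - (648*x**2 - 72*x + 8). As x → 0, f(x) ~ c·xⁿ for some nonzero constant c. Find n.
3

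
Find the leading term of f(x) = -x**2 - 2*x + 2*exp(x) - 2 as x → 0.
x**3/3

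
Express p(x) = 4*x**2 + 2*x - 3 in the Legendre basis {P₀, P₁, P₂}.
(-5/3)P₀ + (2)P₁ + (8/3)P₂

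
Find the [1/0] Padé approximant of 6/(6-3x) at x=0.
x/2 + 1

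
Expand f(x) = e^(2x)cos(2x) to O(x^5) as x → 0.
1 + 2*x - 8*x**3/3 - 8*x**4/3 + O(x**5)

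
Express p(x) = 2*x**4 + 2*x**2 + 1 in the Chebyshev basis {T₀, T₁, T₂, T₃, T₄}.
(11/4)T₀ + (2)T₂ + (1/4)T₄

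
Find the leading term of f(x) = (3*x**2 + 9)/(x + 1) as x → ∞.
3*x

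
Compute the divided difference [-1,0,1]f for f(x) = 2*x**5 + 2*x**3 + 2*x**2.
2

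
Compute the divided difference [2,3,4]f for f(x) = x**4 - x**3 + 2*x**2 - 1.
48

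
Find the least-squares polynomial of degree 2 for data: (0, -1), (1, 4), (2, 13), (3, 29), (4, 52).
-23/35 + (57/70)x + (43/14)x²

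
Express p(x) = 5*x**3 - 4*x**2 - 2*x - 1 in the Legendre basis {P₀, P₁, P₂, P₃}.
(-7/3)P₀ + P₁ + (-8/3)P₂ + (2)P₃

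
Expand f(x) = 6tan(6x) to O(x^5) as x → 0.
36*x + 432*x**3 + O(x**5)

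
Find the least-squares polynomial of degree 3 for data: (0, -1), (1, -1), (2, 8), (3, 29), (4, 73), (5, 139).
-59/63 + (-979/378)x + (100/63)x² + (49/54)x³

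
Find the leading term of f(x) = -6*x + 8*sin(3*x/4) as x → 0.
-9*x**3/16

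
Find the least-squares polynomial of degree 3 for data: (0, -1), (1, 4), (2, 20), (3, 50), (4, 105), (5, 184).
-59/63 + (533/378)x + (163/63)x² + (49/54)x³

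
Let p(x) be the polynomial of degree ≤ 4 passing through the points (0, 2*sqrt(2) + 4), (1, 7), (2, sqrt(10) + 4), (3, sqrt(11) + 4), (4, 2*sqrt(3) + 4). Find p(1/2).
-35*sqrt(10)/64 - 5*sqrt(3)/64 + 7*sqrt(11)/32 + 35*sqrt(2)/64 + 233/32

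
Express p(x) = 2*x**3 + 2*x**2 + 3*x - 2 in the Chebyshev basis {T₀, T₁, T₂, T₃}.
-T₀ + (9/2)T₁ + T₂ + (1/2)T₃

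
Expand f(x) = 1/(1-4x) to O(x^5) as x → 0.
1 + 4*x + 16*x**2 + 64*x**3 + 256*x**4 + O(x**5)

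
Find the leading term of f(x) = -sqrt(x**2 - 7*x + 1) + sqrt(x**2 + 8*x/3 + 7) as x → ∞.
29/6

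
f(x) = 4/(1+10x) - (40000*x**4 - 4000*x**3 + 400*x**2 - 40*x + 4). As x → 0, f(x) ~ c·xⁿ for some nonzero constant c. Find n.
5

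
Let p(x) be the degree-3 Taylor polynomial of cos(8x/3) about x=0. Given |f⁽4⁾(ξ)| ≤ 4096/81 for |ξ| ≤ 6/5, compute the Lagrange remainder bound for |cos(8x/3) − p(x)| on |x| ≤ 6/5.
8192/1875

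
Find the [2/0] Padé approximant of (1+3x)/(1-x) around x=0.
4*x**2 + 4*x + 1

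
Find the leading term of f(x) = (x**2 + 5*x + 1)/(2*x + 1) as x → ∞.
x/2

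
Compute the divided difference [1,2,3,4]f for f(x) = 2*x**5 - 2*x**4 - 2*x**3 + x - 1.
108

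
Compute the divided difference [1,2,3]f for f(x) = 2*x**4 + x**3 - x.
56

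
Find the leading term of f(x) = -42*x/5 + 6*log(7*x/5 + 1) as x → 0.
-147*x**2/25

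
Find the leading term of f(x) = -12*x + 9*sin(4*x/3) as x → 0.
-32*x**3/9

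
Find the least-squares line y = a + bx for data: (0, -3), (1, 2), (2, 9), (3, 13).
a = -3, b = 11/2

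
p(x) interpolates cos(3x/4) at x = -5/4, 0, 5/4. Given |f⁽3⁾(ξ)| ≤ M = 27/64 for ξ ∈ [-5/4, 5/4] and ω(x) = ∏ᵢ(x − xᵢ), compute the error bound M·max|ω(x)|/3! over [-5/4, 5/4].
125*sqrt(3)/4096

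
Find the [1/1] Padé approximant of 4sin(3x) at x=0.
12*x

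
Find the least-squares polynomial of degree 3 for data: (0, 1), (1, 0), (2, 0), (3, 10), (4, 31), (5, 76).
59/63 + (223/378)x + (-163/63)x² + (59/54)x³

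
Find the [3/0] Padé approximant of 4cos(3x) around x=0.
4 - 18*x**2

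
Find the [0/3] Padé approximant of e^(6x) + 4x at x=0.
1/(-676*x**3 + 82*x**2 - 10*x + 1)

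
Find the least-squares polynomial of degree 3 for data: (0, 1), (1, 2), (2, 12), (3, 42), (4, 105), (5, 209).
68/63 + (-101/378)x + (-211/252)x² + (199/108)x³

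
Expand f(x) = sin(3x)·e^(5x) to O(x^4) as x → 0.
3*x + 15*x**2 + 33*x**3 + O(x**4)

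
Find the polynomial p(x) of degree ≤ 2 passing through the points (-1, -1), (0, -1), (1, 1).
x**2 + x - 1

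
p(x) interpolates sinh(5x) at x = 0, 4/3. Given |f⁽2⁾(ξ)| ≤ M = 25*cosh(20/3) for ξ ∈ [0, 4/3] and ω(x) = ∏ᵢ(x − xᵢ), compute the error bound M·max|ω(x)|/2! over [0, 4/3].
50*cosh(20/3)/9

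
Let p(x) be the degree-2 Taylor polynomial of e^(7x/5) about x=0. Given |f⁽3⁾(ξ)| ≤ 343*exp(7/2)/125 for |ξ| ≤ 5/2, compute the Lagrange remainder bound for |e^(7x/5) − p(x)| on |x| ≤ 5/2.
343*exp(7/2)/48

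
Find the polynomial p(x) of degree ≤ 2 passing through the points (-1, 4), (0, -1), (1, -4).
x**2 - 4*x - 1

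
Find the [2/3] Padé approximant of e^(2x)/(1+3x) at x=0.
(34*x**2/95 + 97*x/95 + 1)/(268*x**3/285 - 249*x**2/95 + 192*x/95 + 1)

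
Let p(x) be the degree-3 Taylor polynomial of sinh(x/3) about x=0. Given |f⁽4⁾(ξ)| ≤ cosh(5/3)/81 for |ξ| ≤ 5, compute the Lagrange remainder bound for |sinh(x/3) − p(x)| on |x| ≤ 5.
625*cosh(5/3)/1944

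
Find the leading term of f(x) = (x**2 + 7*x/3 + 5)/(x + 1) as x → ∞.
x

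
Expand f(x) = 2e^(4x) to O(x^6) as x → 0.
2 + 8*x + 16*x**2 + 64*x**3/3 + 64*x**4/3 + 256*x**5/15 + O(x**6)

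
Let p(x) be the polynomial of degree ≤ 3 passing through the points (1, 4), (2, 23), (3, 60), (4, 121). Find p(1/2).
-5/8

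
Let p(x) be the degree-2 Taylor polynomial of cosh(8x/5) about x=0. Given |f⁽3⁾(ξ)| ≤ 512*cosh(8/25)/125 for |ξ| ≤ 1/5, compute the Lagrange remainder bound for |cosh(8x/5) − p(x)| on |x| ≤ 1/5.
256*cosh(8/25)/46875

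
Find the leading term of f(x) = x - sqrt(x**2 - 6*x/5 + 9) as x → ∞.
3/5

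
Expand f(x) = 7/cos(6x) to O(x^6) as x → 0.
7 + 126*x**2 + 1890*x**4 + O(x**6)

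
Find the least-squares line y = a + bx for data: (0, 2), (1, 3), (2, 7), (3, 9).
a = 3/2, b = 5/2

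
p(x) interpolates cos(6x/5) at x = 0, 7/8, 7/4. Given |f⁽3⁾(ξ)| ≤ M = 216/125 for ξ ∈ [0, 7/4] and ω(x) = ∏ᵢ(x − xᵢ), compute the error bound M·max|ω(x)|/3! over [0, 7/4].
343*sqrt(3)/8000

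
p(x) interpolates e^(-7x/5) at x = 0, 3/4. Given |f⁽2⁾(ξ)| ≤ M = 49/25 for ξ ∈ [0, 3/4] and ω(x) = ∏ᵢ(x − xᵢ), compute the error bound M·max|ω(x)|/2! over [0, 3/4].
441/3200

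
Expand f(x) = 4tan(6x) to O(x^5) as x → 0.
24*x + 288*x**3 + O(x**5)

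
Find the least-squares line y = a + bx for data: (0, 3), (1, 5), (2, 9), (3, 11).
a = 14/5, b = 14/5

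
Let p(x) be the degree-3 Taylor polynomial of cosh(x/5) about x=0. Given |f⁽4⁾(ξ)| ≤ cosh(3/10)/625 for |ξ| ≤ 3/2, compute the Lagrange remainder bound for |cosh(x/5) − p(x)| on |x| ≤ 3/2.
27*cosh(3/10)/80000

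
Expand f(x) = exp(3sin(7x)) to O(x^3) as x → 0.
1 + 21*x + 441*x**2/2 + O(x**3)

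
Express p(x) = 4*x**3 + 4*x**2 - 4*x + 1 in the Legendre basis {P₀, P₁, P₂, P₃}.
(7/3)P₀ + (-8/5)P₁ + (8/3)P₂ + (8/5)P₃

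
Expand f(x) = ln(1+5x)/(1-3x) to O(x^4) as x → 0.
5*x + 5*x**2/2 + 295*x**3/6 + O(x**4)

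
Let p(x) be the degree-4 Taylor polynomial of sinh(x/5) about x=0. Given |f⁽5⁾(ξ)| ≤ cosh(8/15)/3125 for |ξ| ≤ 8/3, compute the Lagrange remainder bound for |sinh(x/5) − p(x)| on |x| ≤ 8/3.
4096*cosh(8/15)/11390625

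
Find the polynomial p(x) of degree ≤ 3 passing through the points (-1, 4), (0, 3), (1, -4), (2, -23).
-x**3 - 3*x**2 - 3*x + 3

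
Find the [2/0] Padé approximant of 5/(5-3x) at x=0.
9*x**2/25 + 3*x/5 + 1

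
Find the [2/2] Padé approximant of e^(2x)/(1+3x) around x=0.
(38*x**2/51 + 23*x/17 + 1)/(-97*x**2/51 + 40*x/17 + 1)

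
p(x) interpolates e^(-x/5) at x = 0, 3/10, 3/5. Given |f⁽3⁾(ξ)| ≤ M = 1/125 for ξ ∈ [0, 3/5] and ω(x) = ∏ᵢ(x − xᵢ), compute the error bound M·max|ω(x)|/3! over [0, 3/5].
sqrt(3)/125000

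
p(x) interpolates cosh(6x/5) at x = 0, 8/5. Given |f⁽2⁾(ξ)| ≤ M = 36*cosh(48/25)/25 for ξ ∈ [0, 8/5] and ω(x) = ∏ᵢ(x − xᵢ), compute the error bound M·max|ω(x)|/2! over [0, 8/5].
288*cosh(48/25)/625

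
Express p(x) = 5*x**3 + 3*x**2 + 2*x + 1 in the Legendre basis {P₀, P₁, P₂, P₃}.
(2)P₀ + (5)P₁ + (2)P₂ + (2)P₃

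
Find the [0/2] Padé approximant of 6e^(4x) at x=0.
6/(8*x**2 - 4*x + 1)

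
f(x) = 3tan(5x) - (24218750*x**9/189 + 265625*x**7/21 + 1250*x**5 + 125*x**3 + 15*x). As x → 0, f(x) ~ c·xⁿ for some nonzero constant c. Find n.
11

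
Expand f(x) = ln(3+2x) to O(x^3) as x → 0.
log(3) + 2*x/3 - 2*x**2/9 + O(x**3)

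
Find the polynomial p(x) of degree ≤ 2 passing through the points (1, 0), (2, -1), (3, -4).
-x**2 + 2*x - 1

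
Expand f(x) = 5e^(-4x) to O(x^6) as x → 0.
5 - 20*x + 40*x**2 - 160*x**3/3 + 160*x**4/3 - 128*x**5/3 + O(x**6)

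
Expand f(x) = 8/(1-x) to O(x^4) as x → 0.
8 + 8*x + 8*x**2 + 8*x**3 + O(x**4)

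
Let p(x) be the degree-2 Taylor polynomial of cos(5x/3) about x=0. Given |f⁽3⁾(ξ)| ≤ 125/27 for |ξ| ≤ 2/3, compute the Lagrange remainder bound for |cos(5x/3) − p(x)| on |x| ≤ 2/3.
500/2187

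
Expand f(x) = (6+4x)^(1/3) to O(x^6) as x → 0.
6**(1/3) + 2*6**(1/3)*x/9 - 4*6**(1/3)*x**2/81 + 40*6**(1/3)*x**3/2187 - 160*6**(1/3)*x**4/19683 + 704*6**(1/3)*x**5/177147 + O(x**6)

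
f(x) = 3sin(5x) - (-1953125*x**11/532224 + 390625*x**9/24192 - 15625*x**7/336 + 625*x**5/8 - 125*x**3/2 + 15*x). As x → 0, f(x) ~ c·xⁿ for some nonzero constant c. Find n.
13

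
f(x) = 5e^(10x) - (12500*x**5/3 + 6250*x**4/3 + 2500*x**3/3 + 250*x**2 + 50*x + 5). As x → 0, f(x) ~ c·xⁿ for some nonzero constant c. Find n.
6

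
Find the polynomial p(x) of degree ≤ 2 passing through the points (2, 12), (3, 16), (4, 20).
4*x + 4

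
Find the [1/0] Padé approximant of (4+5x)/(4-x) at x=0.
3*x/2 + 1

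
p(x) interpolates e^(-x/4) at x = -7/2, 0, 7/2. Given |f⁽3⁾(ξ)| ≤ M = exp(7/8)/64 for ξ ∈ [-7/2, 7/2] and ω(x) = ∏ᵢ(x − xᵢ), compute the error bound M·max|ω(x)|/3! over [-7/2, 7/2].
343*sqrt(3)*exp(7/8)/13824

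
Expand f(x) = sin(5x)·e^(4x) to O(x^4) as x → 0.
5*x + 20*x**2 + 115*x**3/6 + O(x**4)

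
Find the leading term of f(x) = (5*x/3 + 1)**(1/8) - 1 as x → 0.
5*x/24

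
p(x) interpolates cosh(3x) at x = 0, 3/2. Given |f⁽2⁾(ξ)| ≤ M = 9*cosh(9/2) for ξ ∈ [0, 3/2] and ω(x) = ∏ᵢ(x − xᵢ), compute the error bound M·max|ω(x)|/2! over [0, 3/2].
81*cosh(9/2)/32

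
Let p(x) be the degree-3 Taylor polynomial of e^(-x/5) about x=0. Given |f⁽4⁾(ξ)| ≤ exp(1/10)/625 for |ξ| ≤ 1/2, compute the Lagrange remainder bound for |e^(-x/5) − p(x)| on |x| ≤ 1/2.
exp(1/10)/240000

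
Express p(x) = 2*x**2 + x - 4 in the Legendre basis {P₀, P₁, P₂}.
(-10/3)P₀ + P₁ + (4/3)P₂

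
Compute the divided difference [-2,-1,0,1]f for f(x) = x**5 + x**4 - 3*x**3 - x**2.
0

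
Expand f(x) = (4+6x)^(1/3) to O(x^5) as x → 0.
2**(2/3) + 2**(2/3)*x/2 - 2**(2/3)*x**2/4 + 5*2**(2/3)*x**3/24 - 5*2**(2/3)*x**4/24 + O(x**5)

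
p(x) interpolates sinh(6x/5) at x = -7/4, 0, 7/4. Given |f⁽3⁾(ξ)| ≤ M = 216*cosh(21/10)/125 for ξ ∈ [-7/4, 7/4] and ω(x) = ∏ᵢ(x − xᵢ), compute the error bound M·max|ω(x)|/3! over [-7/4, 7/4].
343*sqrt(3)*cosh(21/10)/1000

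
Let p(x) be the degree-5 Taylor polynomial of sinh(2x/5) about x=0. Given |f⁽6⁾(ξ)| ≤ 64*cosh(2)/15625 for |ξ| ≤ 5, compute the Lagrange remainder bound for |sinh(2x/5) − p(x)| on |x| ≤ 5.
4*cosh(2)/45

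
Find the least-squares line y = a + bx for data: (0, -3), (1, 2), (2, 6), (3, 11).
a = -29/10, b = 23/5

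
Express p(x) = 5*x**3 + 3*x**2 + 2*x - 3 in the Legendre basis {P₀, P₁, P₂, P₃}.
(-2)P₀ + (5)P₁ + (2)P₂ + (2)P₃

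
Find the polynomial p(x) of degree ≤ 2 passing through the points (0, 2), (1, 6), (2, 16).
3*x**2 + x + 2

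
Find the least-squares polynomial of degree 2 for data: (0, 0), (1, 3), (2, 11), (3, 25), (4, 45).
4/35 + (-8/35)x + (20/7)x²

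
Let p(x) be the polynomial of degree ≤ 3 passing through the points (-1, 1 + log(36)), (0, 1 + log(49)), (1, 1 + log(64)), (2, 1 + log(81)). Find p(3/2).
1 + log(96*2**(3/4)*21**(3/8)/7)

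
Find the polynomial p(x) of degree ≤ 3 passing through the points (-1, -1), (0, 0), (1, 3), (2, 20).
2*x**3 + x**2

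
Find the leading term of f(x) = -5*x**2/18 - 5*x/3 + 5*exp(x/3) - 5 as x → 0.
5*x**3/162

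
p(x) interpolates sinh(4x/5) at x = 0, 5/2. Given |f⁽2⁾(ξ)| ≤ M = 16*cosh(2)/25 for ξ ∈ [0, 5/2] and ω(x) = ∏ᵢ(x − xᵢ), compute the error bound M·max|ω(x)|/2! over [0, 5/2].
cosh(2)/2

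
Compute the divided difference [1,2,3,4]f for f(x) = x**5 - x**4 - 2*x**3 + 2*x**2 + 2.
53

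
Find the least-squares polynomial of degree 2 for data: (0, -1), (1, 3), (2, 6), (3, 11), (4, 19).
-4/7 + (68/35)x + (5/7)x²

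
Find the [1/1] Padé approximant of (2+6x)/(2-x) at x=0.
(3*x + 1)/(1 - x/2)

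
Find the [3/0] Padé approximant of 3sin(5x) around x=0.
-125*x**3/2 + 15*x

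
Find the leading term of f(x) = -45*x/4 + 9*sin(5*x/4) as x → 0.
-375*x**3/128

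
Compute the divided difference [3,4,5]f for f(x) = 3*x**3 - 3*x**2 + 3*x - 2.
33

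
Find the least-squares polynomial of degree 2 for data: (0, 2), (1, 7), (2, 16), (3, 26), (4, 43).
76/35 + (207/70)x + (25/14)x²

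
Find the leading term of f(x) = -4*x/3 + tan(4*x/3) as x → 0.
64*x**3/81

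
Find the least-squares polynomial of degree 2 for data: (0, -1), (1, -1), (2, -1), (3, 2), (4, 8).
-23/35 + (-153/70)x + (15/14)x²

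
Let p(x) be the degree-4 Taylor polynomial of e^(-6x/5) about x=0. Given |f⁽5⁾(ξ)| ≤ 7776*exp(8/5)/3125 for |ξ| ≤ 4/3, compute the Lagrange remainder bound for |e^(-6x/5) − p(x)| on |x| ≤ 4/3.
4096*exp(8/5)/46875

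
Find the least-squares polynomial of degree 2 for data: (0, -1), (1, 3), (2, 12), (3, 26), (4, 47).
-29/35 + (53/70)x + (39/14)x²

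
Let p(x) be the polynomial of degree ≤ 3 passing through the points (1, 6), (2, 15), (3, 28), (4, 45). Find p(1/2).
3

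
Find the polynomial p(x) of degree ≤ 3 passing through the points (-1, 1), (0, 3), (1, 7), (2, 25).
2*x**3 + x**2 + x + 3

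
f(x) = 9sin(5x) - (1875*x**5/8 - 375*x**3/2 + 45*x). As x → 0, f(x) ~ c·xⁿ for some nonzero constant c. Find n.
7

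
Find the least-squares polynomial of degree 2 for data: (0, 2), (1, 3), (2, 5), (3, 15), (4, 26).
11/5 + (-2)x + (2)x²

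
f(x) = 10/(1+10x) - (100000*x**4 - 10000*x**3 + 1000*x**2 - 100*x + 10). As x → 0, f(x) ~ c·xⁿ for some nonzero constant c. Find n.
5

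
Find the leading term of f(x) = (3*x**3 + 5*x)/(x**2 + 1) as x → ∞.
3*x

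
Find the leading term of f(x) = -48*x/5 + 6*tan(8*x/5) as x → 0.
1024*x**3/125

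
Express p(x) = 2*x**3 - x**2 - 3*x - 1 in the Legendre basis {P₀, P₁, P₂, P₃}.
(-4/3)P₀ + (-9/5)P₁ + (-2/3)P₂ + (4/5)P₃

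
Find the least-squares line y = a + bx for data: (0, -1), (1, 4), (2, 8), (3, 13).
a = -9/10, b = 23/5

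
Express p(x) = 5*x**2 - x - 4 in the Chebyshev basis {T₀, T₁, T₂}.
(-3/2)T₀ - T₁ + (5/2)T₂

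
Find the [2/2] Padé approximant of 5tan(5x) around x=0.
25*x/(1 - 25*x**2/3)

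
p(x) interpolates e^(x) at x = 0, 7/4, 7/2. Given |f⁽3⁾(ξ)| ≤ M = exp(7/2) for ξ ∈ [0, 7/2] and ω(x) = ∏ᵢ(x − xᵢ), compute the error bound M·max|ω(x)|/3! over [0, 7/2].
343*sqrt(3)*exp(7/2)/1728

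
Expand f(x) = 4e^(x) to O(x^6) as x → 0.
4 + 4*x + 2*x**2 + 2*x**3/3 + x**4/6 + x**5/30 + O(x**6)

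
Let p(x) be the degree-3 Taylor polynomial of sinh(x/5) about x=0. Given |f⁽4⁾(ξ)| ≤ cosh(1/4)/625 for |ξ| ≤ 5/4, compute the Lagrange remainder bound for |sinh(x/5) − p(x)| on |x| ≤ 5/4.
cosh(1/4)/6144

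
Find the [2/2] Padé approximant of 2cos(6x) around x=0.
(2 - 30*x**2)/(3*x**2 + 1)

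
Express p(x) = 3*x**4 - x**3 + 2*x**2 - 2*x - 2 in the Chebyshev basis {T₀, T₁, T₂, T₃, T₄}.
(1/8)T₀ + (-11/4)T₁ + (5/2)T₂ + (-1/4)T₃ + (3/8)T₄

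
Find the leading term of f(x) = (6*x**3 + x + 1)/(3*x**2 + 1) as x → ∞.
2*x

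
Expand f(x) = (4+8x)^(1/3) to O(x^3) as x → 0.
2**(2/3) + 2*2**(2/3)*x/3 - 4*2**(2/3)*x**2/9 + O(x**3)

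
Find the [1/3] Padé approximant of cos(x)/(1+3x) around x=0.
(1 - 5*x/36)/(103*x**3/72 + x**2/12 + 103*x/36 + 1)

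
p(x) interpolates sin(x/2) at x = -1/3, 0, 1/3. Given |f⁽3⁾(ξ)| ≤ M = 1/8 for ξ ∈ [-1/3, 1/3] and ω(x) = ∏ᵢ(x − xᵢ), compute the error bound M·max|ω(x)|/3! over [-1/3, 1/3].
sqrt(3)/5832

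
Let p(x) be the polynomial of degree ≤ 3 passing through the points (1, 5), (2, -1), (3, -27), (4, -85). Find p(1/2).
17/4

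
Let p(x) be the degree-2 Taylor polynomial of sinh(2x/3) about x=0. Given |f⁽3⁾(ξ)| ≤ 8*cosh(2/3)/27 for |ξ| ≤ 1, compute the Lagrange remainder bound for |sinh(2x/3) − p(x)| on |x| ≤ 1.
4*cosh(2/3)/81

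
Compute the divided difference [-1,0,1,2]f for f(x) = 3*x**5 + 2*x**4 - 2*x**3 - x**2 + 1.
17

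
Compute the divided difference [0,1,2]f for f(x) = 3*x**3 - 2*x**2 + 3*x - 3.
7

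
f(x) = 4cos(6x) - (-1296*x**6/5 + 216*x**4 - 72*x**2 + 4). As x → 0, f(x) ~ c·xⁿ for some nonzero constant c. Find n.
8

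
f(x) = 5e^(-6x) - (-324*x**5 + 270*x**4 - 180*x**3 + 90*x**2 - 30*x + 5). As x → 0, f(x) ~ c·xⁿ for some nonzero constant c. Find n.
6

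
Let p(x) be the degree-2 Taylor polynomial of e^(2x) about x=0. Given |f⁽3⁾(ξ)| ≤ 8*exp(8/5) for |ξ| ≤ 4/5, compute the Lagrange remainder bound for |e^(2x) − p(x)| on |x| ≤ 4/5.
256*exp(8/5)/375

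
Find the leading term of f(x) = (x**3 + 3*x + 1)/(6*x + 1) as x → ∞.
x**2/6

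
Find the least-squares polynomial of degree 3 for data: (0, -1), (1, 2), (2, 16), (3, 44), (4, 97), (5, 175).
-61/63 + (-7/27)x + (587/252)x² + (103/108)x³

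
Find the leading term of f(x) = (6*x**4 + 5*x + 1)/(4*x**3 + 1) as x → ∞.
3*x/2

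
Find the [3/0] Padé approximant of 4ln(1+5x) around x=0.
10*x*(50*x**2 - 15*x + 6)/3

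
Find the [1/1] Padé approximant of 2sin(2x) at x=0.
4*x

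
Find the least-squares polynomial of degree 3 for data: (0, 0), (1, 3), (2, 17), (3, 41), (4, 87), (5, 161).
-41/126 + (2351/756)x + (2/9)x² + (121/108)x³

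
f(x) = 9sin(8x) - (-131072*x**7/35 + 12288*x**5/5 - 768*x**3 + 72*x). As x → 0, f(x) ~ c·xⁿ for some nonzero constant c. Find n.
9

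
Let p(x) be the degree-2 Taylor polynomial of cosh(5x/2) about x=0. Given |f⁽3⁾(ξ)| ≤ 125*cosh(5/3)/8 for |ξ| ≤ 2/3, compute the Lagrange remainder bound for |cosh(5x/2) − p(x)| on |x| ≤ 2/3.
125*cosh(5/3)/162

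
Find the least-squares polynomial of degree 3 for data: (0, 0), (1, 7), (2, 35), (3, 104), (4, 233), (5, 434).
11/42 + (61/252)x + (241/84)x² + (26/9)x³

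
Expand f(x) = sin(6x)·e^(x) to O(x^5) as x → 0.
6*x + 6*x**2 - 33*x**3 - 35*x**4 + O(x**5)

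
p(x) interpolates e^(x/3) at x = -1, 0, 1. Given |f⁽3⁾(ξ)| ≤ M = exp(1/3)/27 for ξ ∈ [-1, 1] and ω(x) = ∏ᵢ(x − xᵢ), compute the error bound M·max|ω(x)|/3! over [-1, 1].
sqrt(3)*exp(1/3)/729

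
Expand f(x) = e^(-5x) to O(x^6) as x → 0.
1 - 5*x + 25*x**2/2 - 125*x**3/6 + 625*x**4/24 - 625*x**5/24 + O(x**6)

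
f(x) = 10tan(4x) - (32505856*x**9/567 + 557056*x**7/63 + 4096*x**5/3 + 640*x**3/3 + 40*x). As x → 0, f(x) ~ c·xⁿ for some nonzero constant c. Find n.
11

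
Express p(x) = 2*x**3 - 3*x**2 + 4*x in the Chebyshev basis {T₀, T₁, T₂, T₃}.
(-3/2)T₀ + (11/2)T₁ + (-3/2)T₂ + (1/2)T₃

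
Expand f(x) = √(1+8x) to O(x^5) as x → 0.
1 + 4*x - 8*x**2 + 32*x**3 - 160*x**4 + O(x**5)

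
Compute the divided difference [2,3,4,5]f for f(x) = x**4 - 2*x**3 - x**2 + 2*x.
12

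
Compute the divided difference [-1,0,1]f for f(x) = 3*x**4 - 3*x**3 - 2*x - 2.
3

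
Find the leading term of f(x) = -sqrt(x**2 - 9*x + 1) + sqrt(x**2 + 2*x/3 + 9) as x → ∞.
29/6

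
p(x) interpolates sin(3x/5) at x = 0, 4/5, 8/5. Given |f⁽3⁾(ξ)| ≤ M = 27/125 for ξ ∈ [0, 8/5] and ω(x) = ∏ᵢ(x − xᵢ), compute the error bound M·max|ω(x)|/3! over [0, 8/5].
64*sqrt(3)/15625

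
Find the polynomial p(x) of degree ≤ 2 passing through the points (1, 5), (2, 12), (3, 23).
2*x**2 + x + 2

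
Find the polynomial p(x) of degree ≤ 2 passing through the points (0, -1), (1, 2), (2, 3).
-x**2 + 4*x - 1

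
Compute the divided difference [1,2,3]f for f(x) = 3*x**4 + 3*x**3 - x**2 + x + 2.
92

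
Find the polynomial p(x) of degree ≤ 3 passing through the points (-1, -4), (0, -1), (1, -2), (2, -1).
x**3 - 2*x**2 - 1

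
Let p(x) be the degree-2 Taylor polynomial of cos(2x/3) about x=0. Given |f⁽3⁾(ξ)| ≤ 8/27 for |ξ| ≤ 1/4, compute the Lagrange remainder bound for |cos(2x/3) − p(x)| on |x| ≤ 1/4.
1/1296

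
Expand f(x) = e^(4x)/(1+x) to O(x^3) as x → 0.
1 + 3*x + 5*x**2 + O(x**3)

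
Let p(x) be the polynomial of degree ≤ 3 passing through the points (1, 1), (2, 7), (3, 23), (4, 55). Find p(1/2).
-1/8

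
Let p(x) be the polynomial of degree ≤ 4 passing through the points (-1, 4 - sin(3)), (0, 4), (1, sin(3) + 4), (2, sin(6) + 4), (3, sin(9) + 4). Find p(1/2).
3*sin(9)/128 - 5*sin(6)/32 + 95*sin(3)/128 + 4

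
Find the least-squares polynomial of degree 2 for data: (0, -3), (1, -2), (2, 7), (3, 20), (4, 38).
-118/35 + (-16/35)x + (19/7)x²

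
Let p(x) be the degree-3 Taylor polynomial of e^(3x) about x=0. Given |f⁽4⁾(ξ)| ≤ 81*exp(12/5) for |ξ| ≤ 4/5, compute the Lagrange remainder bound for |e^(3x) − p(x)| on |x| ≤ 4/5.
864*exp(12/5)/625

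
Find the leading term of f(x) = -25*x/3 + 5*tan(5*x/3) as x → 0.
625*x**3/81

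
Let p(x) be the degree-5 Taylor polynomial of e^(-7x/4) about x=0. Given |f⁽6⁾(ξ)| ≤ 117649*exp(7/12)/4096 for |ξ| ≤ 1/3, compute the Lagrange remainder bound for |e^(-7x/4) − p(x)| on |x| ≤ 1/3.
117649*exp(7/12)/2149908480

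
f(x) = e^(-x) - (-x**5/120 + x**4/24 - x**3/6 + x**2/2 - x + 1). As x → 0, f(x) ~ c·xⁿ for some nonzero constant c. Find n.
6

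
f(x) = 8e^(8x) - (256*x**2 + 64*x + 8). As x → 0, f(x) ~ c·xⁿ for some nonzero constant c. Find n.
3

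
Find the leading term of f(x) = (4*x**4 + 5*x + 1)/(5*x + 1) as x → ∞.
4*x**3/5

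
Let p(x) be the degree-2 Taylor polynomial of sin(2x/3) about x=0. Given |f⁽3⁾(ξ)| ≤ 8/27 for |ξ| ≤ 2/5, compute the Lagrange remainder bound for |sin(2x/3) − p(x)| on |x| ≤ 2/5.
32/10125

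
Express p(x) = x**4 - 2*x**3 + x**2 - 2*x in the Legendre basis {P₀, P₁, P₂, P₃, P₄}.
(8/15)P₀ + (-16/5)P₁ + (26/21)P₂ + (-4/5)P₃ + (8/35)P₄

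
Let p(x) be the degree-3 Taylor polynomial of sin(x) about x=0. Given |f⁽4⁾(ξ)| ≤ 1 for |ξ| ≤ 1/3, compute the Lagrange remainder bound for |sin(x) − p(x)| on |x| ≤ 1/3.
1/1944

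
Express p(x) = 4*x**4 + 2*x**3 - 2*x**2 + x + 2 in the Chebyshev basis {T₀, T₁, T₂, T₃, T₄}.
(5/2)T₀ + (5/2)T₁ + T₂ + (1/2)T₃ + (1/2)T₄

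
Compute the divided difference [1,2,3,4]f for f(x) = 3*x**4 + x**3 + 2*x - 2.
31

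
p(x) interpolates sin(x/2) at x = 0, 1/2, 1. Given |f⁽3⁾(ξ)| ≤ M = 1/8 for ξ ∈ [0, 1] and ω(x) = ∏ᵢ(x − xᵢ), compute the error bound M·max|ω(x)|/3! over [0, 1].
sqrt(3)/1728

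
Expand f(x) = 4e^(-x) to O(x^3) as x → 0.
4 - 4*x + 2*x**2 + O(x**3)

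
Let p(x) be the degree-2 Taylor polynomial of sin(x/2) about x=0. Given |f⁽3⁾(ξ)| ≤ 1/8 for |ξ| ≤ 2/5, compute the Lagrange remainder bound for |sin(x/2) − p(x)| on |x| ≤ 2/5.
1/750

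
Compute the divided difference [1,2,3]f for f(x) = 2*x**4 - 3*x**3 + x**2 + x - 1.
33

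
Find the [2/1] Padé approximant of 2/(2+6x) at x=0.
1/(3*x + 1)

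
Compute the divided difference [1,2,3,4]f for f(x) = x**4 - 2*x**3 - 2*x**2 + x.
8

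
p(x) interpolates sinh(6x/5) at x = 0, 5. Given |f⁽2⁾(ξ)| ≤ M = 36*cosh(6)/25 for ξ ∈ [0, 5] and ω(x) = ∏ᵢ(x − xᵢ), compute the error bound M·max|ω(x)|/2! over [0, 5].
9*cosh(6)/2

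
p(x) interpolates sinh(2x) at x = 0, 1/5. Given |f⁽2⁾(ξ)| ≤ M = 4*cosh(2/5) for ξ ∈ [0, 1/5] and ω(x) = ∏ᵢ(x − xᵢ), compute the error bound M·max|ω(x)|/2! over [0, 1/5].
cosh(2/5)/50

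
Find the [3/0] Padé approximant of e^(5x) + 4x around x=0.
125*x**3/6 + 25*x**2/2 + 9*x + 1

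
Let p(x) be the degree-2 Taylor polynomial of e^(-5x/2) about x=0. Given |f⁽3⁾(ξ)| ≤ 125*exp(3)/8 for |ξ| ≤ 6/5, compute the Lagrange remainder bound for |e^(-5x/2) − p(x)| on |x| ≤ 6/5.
9*exp(3)/2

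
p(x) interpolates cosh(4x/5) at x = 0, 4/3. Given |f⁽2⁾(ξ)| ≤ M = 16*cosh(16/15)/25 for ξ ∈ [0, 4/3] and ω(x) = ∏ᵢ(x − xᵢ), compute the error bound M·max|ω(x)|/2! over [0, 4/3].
32*cosh(16/15)/225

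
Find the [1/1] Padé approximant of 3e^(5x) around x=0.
(15*x/2 + 3)/(1 - 5*x/2)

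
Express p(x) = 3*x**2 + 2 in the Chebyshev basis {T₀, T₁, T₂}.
(7/2)T₀ + (3/2)T₂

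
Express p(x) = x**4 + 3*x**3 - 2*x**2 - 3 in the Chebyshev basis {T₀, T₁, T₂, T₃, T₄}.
(-29/8)T₀ + (9/4)T₁ + (-1/2)T₂ + (3/4)T₃ + (1/8)T₄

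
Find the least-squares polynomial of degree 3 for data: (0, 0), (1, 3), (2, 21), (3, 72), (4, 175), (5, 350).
-1/14 + (205/84)x + (-65/28)x² + (19/6)x³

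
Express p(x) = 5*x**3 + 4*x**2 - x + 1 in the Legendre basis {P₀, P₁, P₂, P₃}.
(7/3)P₀ + (2)P₁ + (8/3)P₂ + (2)P₃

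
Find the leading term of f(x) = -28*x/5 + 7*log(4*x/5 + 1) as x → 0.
-56*x**2/25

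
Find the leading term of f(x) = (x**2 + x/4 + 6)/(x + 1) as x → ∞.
x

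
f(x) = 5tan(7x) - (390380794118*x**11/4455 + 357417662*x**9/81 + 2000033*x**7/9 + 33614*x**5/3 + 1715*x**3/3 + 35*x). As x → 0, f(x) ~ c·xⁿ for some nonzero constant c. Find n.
13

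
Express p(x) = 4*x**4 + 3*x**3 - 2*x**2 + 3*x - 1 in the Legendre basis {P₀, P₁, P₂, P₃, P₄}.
(-13/15)P₀ + (24/5)P₁ + (20/21)P₂ + (6/5)P₃ + (32/35)P₄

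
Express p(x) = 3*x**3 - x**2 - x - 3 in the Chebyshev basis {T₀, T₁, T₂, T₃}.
(-7/2)T₀ + (5/4)T₁ + (-1/2)T₂ + (3/4)T₃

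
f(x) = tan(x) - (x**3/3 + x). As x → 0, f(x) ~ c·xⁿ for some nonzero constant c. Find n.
5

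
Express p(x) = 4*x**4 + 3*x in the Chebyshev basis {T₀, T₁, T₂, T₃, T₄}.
(3/2)T₀ + (3)T₁ + (2)T₂ + (1/2)T₄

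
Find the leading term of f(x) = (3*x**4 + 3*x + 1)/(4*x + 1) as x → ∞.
3*x**3/4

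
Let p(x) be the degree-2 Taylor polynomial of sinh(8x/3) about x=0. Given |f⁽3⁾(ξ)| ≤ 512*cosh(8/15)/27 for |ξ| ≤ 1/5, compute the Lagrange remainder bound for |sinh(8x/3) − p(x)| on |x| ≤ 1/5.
256*cosh(8/15)/10125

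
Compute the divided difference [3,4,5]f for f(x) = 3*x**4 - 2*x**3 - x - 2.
267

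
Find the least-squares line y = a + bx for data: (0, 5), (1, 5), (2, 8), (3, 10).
a = 43/10, b = 9/5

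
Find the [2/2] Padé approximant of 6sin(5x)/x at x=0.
(30 - 175*x**2/2)/(5*x**2/4 + 1)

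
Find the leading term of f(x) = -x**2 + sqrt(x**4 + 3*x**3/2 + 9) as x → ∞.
3*x/4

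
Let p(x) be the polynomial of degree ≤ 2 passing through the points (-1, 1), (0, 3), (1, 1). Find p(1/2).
5/2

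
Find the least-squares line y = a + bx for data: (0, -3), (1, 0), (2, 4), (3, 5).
a = -27/10, b = 14/5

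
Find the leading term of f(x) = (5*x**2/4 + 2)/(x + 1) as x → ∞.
5*x/4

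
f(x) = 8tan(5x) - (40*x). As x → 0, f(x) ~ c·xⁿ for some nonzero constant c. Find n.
3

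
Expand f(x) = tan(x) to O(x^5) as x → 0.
x + x**3/3 + O(x**5)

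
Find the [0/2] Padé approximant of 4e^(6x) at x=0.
4/(18*x**2 - 6*x + 1)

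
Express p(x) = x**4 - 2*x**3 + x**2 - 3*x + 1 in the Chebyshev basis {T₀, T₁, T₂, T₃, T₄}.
(15/8)T₀ + (-9/2)T₁ + T₂ + (-1/2)T₃ + (1/8)T₄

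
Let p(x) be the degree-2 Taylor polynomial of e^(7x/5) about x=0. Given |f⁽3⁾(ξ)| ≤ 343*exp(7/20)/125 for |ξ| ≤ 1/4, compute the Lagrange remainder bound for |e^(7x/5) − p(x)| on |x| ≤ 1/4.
343*exp(7/20)/48000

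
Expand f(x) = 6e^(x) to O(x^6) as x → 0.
6 + 6*x + 3*x**2 + x**3 + x**4/4 + x**5/20 + O(x**6)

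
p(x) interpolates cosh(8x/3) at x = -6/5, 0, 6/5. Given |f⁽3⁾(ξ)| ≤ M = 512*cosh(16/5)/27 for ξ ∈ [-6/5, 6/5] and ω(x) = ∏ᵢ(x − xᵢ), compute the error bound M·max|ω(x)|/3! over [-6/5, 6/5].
4096*sqrt(3)*cosh(16/5)/3375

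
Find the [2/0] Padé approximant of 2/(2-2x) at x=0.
x**2 + x + 1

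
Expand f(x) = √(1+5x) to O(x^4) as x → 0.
1 + 5*x/2 - 25*x**2/8 + 125*x**3/16 + O(x**4)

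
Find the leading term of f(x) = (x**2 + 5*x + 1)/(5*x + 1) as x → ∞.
x/5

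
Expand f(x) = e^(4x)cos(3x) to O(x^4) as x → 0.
1 + 4*x + 7*x**2/2 - 22*x**3/3 + O(x**4)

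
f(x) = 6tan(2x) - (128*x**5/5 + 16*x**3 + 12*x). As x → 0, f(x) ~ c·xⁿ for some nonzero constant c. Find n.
7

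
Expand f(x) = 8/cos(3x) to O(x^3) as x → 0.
8 + 36*x**2 + O(x**3)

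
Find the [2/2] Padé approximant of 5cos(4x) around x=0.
(5 - 100*x**2/3)/(4*x**2/3 + 1)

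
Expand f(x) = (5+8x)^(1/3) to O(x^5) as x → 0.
5**(1/3) + 8*5**(1/3)*x/15 - 64*5**(1/3)*x**2/225 + 512*5**(1/3)*x**3/2025 - 8192*5**(1/3)*x**4/30375 + O(x**5)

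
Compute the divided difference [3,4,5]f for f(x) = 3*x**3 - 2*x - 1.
36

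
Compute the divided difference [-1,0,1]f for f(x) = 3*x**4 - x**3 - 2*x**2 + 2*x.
1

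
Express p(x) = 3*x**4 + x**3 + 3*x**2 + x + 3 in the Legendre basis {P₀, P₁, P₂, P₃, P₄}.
(23/5)P₀ + (8/5)P₁ + (26/7)P₂ + (2/5)P₃ + (24/35)P₄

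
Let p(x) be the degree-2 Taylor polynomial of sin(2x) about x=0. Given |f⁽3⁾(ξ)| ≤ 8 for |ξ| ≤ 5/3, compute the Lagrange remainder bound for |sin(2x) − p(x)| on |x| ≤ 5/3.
500/81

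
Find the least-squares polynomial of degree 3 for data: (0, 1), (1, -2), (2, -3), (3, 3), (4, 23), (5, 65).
8/9 + (-148/189)x + (-727/252)x² + (121/108)x³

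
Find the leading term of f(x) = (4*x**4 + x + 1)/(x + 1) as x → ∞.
4*x**3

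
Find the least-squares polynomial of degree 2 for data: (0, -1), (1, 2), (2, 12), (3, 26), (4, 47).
-38/35 + (4/7)x + (20/7)x²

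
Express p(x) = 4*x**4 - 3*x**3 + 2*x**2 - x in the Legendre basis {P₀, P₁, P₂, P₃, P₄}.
(22/15)P₀ + (-14/5)P₁ + (76/21)P₂ + (-6/5)P₃ + (32/35)P₄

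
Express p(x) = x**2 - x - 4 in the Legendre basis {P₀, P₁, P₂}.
(-11/3)P₀ - P₁ + (2/3)P₂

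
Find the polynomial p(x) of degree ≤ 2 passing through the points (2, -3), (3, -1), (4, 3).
x**2 - 3*x - 1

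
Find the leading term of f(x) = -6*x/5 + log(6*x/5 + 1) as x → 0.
-18*x**2/25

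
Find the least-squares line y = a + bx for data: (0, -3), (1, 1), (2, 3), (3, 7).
a = -14/5, b = 16/5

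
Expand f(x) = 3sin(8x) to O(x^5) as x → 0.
24*x - 256*x**3 + O(x**5)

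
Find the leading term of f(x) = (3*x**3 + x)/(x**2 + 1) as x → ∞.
3*x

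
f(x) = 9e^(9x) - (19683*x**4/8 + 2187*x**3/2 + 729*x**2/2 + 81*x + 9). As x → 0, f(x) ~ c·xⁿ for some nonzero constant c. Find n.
5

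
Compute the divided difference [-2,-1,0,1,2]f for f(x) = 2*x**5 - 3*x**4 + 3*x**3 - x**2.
-3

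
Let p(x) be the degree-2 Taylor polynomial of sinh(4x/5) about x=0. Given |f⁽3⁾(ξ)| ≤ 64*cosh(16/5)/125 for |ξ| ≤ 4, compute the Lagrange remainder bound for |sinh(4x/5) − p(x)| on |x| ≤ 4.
2048*cosh(16/5)/375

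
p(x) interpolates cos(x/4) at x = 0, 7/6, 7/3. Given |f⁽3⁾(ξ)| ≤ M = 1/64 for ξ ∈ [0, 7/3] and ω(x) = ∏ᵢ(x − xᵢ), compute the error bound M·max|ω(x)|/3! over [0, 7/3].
343*sqrt(3)/373248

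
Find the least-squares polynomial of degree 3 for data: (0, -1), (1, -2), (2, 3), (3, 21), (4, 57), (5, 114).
-6/7 + (-149/42)x + (8/7)x² + (5/6)x³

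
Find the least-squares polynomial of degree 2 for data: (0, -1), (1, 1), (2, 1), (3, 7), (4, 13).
-3/5 + (-3/5)x + x²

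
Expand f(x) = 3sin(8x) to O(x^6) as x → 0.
24*x - 256*x**3 + 4096*x**5/5 + O(x**6)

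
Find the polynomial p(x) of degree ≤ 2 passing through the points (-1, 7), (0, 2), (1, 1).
2*x**2 - 3*x + 2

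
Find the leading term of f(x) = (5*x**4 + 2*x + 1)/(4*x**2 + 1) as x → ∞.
5*x**2/4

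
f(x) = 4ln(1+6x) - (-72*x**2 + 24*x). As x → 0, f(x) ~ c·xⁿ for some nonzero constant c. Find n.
3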